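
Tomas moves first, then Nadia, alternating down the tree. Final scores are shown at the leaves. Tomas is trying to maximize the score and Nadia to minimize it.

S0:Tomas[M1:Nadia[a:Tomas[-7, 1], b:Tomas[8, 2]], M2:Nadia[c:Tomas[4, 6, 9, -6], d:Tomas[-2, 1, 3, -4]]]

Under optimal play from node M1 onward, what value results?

1

a (Tomas): max(-7, 1) = 1
b (Tomas): max(8, 2) = 8
M1 (Nadia): min(1, 8) = 1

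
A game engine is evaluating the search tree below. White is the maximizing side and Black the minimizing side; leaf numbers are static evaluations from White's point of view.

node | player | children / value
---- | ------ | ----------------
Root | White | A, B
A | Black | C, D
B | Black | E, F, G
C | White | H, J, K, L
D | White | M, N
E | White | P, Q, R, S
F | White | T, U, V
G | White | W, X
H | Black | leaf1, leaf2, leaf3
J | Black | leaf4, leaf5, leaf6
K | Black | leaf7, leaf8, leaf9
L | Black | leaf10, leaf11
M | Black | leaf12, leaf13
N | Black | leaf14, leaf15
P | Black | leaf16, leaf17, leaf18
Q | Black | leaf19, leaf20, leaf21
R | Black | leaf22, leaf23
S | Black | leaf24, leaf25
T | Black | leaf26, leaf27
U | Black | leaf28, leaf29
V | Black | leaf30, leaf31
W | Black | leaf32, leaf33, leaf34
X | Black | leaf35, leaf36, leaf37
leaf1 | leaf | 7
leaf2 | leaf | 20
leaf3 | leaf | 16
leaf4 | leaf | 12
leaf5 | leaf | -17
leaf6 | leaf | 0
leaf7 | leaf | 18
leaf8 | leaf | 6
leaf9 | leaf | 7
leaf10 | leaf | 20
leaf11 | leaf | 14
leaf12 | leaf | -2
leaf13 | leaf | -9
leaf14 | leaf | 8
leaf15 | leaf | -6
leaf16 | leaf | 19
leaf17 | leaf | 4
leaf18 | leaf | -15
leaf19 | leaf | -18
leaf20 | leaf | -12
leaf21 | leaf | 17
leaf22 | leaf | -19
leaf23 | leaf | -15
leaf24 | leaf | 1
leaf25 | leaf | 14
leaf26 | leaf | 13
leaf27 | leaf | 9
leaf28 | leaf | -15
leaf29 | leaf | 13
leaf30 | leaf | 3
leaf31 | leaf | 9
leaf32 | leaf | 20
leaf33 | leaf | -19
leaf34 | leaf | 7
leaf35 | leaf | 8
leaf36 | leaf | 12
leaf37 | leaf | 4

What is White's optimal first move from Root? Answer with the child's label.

H (Black): min(7, 20, 16) = 7
J (Black): min(12, -17, 0) = -17
K (Black): min(18, 6, 7) = 6
L (Black): min(20, 14) = 14
C (White): max(7, -17, 6, 14) = 14
M (Black): min(-2, -9) = -9
N (Black): min(8, -6) = -6
D (White): max(-9, -6) = -6
A (Black): min(14, -6) = -6
P (Black): min(19, 4, -15) = -15
Q (Black): min(-18, -12, 17) = -18
R (Black): min(-19, -15) = -19
S (Black): min(1, 14) = 1
E (White): max(-15, -18, -19, 1) = 1
T (Black): min(13, 9) = 9
U (Black): min(-15, 13) = -15
V (Black): min(3, 9) = 3
F (White): max(9, -15, 3) = 9
W (Black): min(20, -19, 7) = -19
X (Black): min(8, 12, 4) = 4
G (White): max(-19, 4) = 4
B (Black): min(1, 9, 4) = 1
Root (White): max(-6, 1) = 1
White at Root wants the highest of {A=-6, B=1}, so chooses B.

B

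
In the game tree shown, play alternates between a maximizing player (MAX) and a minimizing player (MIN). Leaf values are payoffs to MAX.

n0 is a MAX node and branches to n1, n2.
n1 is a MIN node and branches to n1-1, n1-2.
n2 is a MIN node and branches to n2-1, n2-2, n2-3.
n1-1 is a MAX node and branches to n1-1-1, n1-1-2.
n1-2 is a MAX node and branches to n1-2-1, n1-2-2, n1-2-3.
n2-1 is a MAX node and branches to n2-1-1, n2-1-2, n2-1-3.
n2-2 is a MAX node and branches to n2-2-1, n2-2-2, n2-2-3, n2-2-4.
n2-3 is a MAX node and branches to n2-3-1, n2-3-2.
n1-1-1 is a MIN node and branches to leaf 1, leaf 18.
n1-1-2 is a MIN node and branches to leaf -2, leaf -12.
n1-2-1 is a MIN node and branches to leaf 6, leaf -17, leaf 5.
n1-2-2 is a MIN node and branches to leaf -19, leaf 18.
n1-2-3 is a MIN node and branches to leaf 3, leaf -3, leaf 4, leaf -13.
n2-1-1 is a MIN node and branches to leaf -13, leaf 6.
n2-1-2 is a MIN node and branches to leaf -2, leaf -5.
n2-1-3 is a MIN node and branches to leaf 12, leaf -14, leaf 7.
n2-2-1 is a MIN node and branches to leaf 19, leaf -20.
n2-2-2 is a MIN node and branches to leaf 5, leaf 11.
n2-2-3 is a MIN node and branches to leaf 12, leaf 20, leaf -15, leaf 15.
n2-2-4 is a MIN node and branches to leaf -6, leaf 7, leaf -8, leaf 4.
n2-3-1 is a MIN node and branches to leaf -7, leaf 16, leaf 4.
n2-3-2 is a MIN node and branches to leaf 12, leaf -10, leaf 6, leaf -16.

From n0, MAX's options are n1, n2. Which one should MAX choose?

n1-1-1 (MIN): min(1, 18) = 1
n1-1-2 (MIN): min(-2, -12) = -12
n1-1 (MAX): max(1, -12) = 1
n1-2-1 (MIN): min(6, -17, 5) = -17
n1-2-2 (MIN): min(-19, 18) = -19
n1-2-3 (MIN): min(3, -3, 4, -13) = -13
n1-2 (MAX): max(-17, -19, -13) = -13
n1 (MIN): min(1, -13) = -13
n2-1-1 (MIN): min(-13, 6) = -13
n2-1-2 (MIN): min(-2, -5) = -5
n2-1-3 (MIN): min(12, -14, 7) = -14
n2-1 (MAX): max(-13, -5, -14) = -5
n2-2-1 (MIN): min(19, -20) = -20
n2-2-2 (MIN): min(5, 11) = 5
n2-2-3 (MIN): min(12, 20, -15, 15) = -15
n2-2-4 (MIN): min(-6, 7, -8, 4) = -8
n2-2 (MAX): max(-20, 5, -15, -8) = 5
n2-3-1 (MIN): min(-7, 16, 4) = -7
n2-3-2 (MIN): min(12, -10, 6, -16) = -16
n2-3 (MAX): max(-7, -16) = -7
n2 (MIN): min(-5, 5, -7) = -7
n0 (MAX): max(-13, -7) = -7
MAX at n0 wants the highest of {n1=-13, n2=-7}, so chooses n2.

n2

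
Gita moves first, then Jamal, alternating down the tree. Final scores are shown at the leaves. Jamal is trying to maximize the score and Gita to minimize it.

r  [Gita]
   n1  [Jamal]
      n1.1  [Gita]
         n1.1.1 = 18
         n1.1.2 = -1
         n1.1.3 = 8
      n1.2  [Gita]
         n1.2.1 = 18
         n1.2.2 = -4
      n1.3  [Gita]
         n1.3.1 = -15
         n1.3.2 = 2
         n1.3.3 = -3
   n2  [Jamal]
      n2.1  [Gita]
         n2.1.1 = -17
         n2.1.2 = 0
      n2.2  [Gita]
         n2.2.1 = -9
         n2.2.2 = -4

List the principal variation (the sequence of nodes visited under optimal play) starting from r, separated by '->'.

n1.1 (Gita): min(18, -1, 8) = -1
n1.2 (Gita): min(18, -4) = -4
n1.3 (Gita): min(-15, 2, -3) = -15
n1 (Jamal): max(-1, -4, -15) = -1
n2.1 (Gita): min(-17, 0) = -17
n2.2 (Gita): min(-9, -4) = -9
n2 (Jamal): max(-17, -9) = -9
r (Gita): min(-1, -9) = -9
At r, Gita picks n2 (lowest: -9).
At n2, Jamal picks n2.2 (highest: -9).
At n2.2, Gita picks n2.2.1 (lowest: -9).
Terminal value -9.

r -> n2 -> n2.2 -> n2.2.1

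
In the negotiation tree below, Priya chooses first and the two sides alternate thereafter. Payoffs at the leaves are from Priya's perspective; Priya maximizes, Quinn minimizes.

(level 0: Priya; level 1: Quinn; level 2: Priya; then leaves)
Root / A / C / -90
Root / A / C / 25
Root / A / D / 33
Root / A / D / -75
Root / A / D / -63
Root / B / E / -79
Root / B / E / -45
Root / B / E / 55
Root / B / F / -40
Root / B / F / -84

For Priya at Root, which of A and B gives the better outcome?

A

C (Priya): max(-90, 25) = 25
D (Priya): max(33, -75, -63) = 33
A (Quinn): min(25, 33) = 25
E (Priya): max(-79, -45, 55) = 55
F (Priya): max(-40, -84) = -40
B (Quinn): min(55, -40) = -40
Priya prefers the higher value; A=25, B=-40. A is better since 25 > -40.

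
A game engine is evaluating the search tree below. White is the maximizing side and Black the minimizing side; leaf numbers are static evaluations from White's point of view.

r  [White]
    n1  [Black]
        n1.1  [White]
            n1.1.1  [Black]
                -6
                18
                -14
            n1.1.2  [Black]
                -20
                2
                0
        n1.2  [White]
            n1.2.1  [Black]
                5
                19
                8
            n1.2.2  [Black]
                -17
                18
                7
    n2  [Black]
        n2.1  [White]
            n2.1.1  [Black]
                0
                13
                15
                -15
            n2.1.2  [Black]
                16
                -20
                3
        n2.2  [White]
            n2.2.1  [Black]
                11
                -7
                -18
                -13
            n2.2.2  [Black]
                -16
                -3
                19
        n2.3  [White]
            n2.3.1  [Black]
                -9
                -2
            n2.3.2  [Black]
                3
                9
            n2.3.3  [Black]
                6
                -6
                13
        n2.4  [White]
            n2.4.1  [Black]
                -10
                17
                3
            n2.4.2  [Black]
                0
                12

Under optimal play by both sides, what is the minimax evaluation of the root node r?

-14

n1.1.1 (Black): min(-6, 18, -14) = -14
n1.1.2 (Black): min(-20, 2, 0) = -20
n1.1 (White): max(-14, -20) = -14
n1.2.1 (Black): min(5, 19, 8) = 5
n1.2.2 (Black): min(-17, 18, 7) = -17
n1.2 (White): max(5, -17) = 5
n1 (Black): min(-14, 5) = -14
n2.1.1 (Black): min(0, 13, 15, -15) = -15
n2.1.2 (Black): min(16, -20, 3) = -20
n2.1 (White): max(-15, -20) = -15
n2.2.1 (Black): min(11, -7, -18, -13) = -18
n2.2.2 (Black): min(-16, -3, 19) = -16
n2.2 (White): max(-18, -16) = -16
n2.3.1 (Black): min(-9, -2) = -9
n2.3.2 (Black): min(3, 9) = 3
n2.3.3 (Black): min(6, -6, 13) = -6
n2.3 (White): max(-9, 3, -6) = 3
n2.4.1 (Black): min(-10, 17, 3) = -10
n2.4.2 (Black): min(0, 12) = 0
n2.4 (White): max(-10, 0) = 0
n2 (Black): min(-15, -16, 3, 0) = -16
r (White): max(-14, -16) = -14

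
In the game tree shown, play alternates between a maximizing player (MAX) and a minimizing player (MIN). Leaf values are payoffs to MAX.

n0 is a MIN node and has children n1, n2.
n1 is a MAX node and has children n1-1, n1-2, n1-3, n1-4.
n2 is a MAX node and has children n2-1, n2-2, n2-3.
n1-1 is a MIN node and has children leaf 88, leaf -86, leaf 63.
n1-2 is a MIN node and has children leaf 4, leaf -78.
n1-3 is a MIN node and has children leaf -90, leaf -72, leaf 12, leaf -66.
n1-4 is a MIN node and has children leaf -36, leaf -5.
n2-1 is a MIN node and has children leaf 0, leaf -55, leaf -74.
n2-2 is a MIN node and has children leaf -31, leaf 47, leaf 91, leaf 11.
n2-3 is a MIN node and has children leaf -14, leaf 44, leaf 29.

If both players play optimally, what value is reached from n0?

-36

n1-1 (MIN): min(88, -86, 63) = -86
n1-2 (MIN): min(4, -78) = -78
n1-3 (MIN): min(-90, -72, 12, -66) = -90
n1-4 (MIN): min(-36, -5) = -36
n1 (MAX): max(-86, -78, -90, -36) = -36
n2-1 (MIN): min(0, -55, -74) = -74
n2-2 (MIN): min(-31, 47, 91, 11) = -31
n2-3 (MIN): min(-14, 44, 29) = -14
n2 (MAX): max(-74, -31, -14) = -14
n0 (MIN): min(-36, -14) = -36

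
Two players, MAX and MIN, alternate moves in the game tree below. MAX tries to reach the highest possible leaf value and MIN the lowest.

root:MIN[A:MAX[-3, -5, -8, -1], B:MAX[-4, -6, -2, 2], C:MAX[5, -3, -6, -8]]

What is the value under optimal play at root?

A (MAX): max(-3, -5, -8, -1) = -1
B (MAX): max(-4, -6, -2, 2) = 2
C (MAX): max(5, -3, -6, -8) = 5
root (MIN): min(-1, 2, 5) = -1

-1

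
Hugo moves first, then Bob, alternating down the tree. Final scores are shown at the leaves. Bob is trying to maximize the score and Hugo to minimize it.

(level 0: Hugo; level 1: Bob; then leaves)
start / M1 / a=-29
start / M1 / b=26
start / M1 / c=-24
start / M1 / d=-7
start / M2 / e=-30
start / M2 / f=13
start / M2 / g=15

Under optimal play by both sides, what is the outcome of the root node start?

15

M1 (Bob): max(-29, 26, -24, -7) = 26
M2 (Bob): max(-30, 13, 15) = 15
start (Hugo): min(26, 15) = 15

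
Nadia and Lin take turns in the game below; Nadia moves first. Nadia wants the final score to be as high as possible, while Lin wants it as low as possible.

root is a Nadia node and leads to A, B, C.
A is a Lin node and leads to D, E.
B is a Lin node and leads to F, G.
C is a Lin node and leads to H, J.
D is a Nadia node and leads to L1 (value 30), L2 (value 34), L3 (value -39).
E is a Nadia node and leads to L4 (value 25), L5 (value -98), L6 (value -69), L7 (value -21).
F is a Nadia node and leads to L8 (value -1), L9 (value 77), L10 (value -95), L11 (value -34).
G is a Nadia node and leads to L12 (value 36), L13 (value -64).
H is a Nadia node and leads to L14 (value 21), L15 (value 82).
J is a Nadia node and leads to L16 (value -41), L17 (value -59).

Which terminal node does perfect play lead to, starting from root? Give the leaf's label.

D (Nadia): max(30, 34, -39) = 34
E (Nadia): max(25, -98, -69, -21) = 25
A (Lin): min(34, 25) = 25
F (Nadia): max(-1, 77, -95, -34) = 77
G (Nadia): max(36, -64) = 36
B (Lin): min(77, 36) = 36
H (Nadia): max(21, 82) = 82
J (Nadia): max(-41, -59) = -41
C (Lin): min(82, -41) = -41
root (Nadia): max(25, 36, -41) = 36
At root, Nadia picks B (highest: 36).
At B, Lin picks G (lowest: 36).
At G, Nadia picks L12 (highest: 36).
Terminal value 36.

L12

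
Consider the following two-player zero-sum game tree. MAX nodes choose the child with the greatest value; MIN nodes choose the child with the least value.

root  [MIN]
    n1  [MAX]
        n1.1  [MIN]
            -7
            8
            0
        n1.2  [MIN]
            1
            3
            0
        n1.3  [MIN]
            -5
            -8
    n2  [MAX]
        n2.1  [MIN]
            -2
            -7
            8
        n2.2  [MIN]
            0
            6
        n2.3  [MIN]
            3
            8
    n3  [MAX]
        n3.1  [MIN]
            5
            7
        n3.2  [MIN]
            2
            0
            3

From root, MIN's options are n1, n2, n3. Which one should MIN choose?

n1.1 (MIN): min(-7, 8, 0) = -7
n1.2 (MIN): min(1, 3, 0) = 0
n1.3 (MIN): min(-5, -8) = -8
n1 (MAX): max(-7, 0, -8) = 0
n2.1 (MIN): min(-2, -7, 8) = -7
n2.2 (MIN): min(0, 6) = 0
n2.3 (MIN): min(3, 8) = 3
n2 (MAX): max(-7, 0, 3) = 3
n3.1 (MIN): min(5, 7) = 5
n3.2 (MIN): min(2, 0, 3) = 0
n3 (MAX): max(5, 0) = 5
root (MIN): min(0, 3, 5) = 0
MIN at root wants the lowest of {n1=0, n2=3, n3=5}, so chooses n1.

n1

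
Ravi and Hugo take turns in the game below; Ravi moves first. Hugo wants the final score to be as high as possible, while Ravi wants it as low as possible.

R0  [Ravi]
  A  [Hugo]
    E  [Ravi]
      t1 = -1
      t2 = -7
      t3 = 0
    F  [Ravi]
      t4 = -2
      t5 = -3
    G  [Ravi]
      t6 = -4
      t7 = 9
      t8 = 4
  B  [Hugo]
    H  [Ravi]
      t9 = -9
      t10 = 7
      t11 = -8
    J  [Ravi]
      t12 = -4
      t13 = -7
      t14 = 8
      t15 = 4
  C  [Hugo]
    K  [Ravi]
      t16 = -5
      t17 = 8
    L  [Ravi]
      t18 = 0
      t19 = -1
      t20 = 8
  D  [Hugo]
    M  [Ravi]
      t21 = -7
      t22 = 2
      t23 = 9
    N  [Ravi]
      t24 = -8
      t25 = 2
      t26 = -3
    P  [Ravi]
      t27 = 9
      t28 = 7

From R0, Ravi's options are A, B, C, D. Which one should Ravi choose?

E (Ravi): min(-1, -7, 0) = -7
F (Ravi): min(-2, -3) = -3
G (Ravi): min(-4, 9, 4) = -4
A (Hugo): max(-7, -3, -4) = -3
H (Ravi): min(-9, 7, -8) = -9
J (Ravi): min(-4, -7, 8, 4) = -7
B (Hugo): max(-9, -7) = -7
K (Ravi): min(-5, 8) = -5
L (Ravi): min(0, -1, 8) = -1
C (Hugo): max(-5, -1) = -1
M (Ravi): min(-7, 2, 9) = -7
N (Ravi): min(-8, 2, -3) = -8
P (Ravi): min(9, 7) = 7
D (Hugo): max(-7, -8, 7) = 7
R0 (Ravi): min(-3, -7, -1, 7) = -7
Ravi at R0 wants the lowest of {A=-3, B=-7, C=-1, D=7}, so chooses B.

B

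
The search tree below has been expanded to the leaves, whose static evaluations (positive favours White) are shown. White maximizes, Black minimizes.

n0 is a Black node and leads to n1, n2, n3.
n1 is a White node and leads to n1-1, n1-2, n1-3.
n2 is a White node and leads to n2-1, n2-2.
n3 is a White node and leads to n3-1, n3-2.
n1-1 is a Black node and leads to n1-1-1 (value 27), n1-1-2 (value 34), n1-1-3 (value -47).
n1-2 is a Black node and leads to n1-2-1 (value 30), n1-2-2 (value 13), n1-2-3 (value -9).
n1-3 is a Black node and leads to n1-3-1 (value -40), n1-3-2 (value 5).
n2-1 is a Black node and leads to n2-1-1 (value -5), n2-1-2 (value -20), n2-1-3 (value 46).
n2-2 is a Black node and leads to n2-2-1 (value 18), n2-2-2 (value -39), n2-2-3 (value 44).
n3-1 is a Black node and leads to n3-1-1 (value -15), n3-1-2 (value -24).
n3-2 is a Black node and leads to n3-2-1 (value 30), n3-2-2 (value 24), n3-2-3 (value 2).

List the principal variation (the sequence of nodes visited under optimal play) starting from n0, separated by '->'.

n1-1 (Black): min(27, 34, -47) = -47
n1-2 (Black): min(30, 13, -9) = -9
n1-3 (Black): min(-40, 5) = -40
n1 (White): max(-47, -9, -40) = -9
n2-1 (Black): min(-5, -20, 46) = -20
n2-2 (Black): min(18, -39, 44) = -39
n2 (White): max(-20, -39) = -20
n3-1 (Black): min(-15, -24) = -24
n3-2 (Black): min(30, 24, 2) = 2
n3 (White): max(-24, 2) = 2
n0 (Black): min(-9, -20, 2) = -20
At n0, Black picks n2 (lowest: -20).
At n2, White picks n2-1 (highest: -20).
At n2-1, Black picks n2-1-2 (lowest: -20).
Terminal value -20.

n0 -> n2 -> n2-1 -> n2-1-2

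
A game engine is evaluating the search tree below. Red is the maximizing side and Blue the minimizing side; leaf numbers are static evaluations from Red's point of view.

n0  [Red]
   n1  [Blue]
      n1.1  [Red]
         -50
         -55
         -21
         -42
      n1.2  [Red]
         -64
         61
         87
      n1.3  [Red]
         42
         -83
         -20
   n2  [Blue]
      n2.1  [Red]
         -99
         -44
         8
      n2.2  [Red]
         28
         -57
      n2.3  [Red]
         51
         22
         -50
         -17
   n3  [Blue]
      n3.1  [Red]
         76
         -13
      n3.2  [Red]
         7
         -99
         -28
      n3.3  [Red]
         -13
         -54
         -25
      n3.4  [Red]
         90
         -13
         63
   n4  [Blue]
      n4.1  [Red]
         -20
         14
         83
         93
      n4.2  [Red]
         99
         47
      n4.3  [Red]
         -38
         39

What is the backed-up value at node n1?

n1.1 (Red): max(-50, -55, -21, -42) = -21
n1.2 (Red): max(-64, 61, 87) = 87
n1.3 (Red): max(42, -83, -20) = 42
n1 (Blue): min(-21, 87, 42) = -21

-21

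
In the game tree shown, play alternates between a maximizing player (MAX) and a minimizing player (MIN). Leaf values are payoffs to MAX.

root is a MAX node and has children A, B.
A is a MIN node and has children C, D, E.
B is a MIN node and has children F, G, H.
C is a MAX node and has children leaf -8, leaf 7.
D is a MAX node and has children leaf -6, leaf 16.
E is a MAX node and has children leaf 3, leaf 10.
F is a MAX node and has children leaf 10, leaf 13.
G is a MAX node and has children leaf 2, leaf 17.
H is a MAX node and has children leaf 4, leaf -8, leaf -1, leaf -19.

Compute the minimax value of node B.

4

F (MAX): max(10, 13) = 13
G (MAX): max(2, 17) = 17
H (MAX): max(4, -8, -1, -19) = 4
B (MIN): min(13, 17, 4) = 4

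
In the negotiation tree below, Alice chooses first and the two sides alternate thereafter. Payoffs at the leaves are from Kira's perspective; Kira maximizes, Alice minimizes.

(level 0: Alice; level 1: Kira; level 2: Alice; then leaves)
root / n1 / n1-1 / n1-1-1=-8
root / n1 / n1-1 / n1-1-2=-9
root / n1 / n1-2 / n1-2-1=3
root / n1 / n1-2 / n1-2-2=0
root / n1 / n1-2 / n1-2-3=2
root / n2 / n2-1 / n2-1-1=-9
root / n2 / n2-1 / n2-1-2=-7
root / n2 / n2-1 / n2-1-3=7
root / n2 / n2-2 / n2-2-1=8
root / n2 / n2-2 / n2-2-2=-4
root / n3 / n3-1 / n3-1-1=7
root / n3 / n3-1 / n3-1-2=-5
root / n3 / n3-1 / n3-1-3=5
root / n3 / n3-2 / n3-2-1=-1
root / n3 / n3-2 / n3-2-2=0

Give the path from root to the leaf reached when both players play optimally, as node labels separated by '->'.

root -> n2 -> n2-2 -> n2-2-2

n1-1 (Alice): min(-8, -9) = -9
n1-2 (Alice): min(3, 0, 2) = 0
n1 (Kira): max(-9, 0) = 0
n2-1 (Alice): min(-9, -7, 7) = -9
n2-2 (Alice): min(8, -4) = -4
n2 (Kira): max(-9, -4) = -4
n3-1 (Alice): min(7, -5, 5) = -5
n3-2 (Alice): min(-1, 0) = -1
n3 (Kira): max(-5, -1) = -1
root (Alice): min(0, -4, -1) = -4
At root, Alice picks n2 (lowest: -4).
At n2, Kira picks n2-2 (highest: -4).
At n2-2, Alice picks n2-2-2 (lowest: -4).
Terminal value -4.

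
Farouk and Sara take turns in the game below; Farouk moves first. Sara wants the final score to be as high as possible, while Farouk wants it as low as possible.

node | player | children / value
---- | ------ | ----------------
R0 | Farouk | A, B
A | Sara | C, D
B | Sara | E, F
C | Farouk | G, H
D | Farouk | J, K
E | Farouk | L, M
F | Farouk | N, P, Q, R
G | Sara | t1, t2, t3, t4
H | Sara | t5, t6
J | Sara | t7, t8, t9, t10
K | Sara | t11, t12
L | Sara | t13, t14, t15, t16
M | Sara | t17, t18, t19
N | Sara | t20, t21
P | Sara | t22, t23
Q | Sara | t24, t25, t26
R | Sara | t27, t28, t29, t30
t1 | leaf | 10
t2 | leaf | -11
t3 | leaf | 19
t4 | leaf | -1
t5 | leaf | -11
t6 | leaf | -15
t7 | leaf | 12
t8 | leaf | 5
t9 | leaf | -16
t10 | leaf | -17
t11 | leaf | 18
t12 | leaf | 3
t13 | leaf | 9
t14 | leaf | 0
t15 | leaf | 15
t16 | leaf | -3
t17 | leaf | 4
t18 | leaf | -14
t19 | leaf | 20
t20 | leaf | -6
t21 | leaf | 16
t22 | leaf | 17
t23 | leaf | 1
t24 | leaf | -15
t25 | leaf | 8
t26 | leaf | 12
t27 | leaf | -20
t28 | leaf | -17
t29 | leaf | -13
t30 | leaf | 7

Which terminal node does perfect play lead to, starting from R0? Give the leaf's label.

G (Sara): max(10, -11, 19, -1) = 19
H (Sara): max(-11, -15) = -11
C (Farouk): min(19, -11) = -11
J (Sara): max(12, 5, -16, -17) = 12
K (Sara): max(18, 3) = 18
D (Farouk): min(12, 18) = 12
A (Sara): max(-11, 12) = 12
L (Sara): max(9, 0, 15, -3) = 15
M (Sara): max(4, -14, 20) = 20
E (Farouk): min(15, 20) = 15
N (Sara): max(-6, 16) = 16
P (Sara): max(17, 1) = 17
Q (Sara): max(-15, 8, 12) = 12
R (Sara): max(-20, -17, -13, 7) = 7
F (Farouk): min(16, 17, 12, 7) = 7
B (Sara): max(15, 7) = 15
R0 (Farouk): min(12, 15) = 12
At R0, Farouk picks A (lowest: 12).
At A, Sara picks D (highest: 12).
At D, Farouk picks J (lowest: 12).
At J, Sara picks t7 (highest: 12).
Terminal value 12.

t7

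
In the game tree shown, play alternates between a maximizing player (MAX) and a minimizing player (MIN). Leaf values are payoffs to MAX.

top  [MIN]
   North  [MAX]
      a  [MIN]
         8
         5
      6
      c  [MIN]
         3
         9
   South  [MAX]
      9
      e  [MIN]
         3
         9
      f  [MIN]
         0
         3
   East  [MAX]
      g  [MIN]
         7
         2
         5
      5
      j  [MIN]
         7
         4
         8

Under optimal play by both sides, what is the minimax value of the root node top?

5

a (MIN): min(8, 5) = 5
c (MIN): min(3, 9) = 3
North (MAX): max(5, 6, 3) = 6
e (MIN): min(3, 9) = 3
f (MIN): min(0, 3) = 0
South (MAX): max(9, 3, 0) = 9
g (MIN): min(7, 2, 5) = 2
j (MIN): min(7, 4, 8) = 4
East (MAX): max(2, 5, 4) = 5
top (MIN): min(6, 9, 5) = 5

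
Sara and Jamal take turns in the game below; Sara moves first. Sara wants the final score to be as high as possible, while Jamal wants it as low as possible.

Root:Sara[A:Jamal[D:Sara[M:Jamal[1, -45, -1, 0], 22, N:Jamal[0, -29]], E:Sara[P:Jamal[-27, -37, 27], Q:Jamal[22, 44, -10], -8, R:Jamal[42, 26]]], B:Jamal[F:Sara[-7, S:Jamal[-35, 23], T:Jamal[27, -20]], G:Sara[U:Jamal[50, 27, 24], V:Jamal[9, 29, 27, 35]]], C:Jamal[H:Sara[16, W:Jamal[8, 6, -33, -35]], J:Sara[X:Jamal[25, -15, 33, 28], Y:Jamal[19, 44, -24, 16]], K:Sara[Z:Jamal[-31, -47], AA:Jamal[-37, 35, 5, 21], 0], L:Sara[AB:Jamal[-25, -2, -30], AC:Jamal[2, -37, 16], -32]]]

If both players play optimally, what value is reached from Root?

M (Jamal): min(1, -45, -1, 0) = -45
N (Jamal): min(0, -29) = -29
D (Sara): max(-45, 22, -29) = 22
P (Jamal): min(-27, -37, 27) = -37
Q (Jamal): min(22, 44, -10) = -10
R (Jamal): min(42, 26) = 26
E (Sara): max(-37, -10, -8, 26) = 26
A (Jamal): min(22, 26) = 22
S (Jamal): min(-35, 23) = -35
T (Jamal): min(27, -20) = -20
F (Sara): max(-7, -35, -20) = -7
U (Jamal): min(50, 27, 24) = 24
V (Jamal): min(9, 29, 27, 35) = 9
G (Sara): max(24, 9) = 24
B (Jamal): min(-7, 24) = -7
W (Jamal): min(8, 6, -33, -35) = -35
H (Sara): max(16, -35) = 16
X (Jamal): min(25, -15, 33, 28) = -15
Y (Jamal): min(19, 44, -24, 16) = -24
J (Sara): max(-15, -24) = -15
Z (Jamal): min(-31, -47) = -47
AA (Jamal): min(-37, 35, 5, 21) = -37
K (Sara): max(-47, -37, 0) = 0
AB (Jamal): min(-25, -2, -30) = -30
AC (Jamal): min(2, -37, 16) = -37
L (Sara): max(-30, -37, -32) = -30
C (Jamal): min(16, -15, 0, -30) = -30
Root (Sara): max(22, -7, -30) = 22

22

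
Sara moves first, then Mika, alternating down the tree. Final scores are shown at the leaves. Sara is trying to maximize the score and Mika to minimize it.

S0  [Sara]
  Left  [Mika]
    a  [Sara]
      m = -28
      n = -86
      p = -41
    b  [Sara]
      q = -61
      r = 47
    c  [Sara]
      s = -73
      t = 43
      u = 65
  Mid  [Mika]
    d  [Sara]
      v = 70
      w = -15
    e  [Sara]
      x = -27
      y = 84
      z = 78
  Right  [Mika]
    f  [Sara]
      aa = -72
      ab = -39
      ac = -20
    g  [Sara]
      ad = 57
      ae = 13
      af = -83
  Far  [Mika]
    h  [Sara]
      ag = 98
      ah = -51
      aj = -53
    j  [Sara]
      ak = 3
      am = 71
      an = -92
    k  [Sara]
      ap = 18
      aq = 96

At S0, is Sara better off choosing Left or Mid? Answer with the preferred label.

a (Sara): max(-28, -86, -41) = -28
b (Sara): max(-61, 47) = 47
c (Sara): max(-73, 43, 65) = 65
Left (Mika): min(-28, 47, 65) = -28
d (Sara): max(70, -15) = 70
e (Sara): max(-27, 84, 78) = 84
Mid (Mika): min(70, 84) = 70
Sara prefers the higher value; Left=-28, Mid=70. Mid is better since 70 > -28.

Mid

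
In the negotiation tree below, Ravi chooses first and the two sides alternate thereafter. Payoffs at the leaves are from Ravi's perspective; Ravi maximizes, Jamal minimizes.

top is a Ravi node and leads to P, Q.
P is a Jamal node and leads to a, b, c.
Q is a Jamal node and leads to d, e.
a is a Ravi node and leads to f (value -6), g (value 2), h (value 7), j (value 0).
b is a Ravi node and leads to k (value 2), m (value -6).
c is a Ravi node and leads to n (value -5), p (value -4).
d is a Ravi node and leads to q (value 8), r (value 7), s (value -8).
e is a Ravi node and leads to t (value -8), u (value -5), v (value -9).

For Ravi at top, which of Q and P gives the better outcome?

P

d (Ravi): max(8, 7, -8) = 8
e (Ravi): max(-8, -5, -9) = -5
Q (Jamal): min(8, -5) = -5
a (Ravi): max(-6, 2, 7, 0) = 7
b (Ravi): max(2, -6) = 2
c (Ravi): max(-5, -4) = -4
P (Jamal): min(7, 2, -4) = -4
Ravi prefers the higher value; Q=-5, P=-4. P is better since -4 > -5.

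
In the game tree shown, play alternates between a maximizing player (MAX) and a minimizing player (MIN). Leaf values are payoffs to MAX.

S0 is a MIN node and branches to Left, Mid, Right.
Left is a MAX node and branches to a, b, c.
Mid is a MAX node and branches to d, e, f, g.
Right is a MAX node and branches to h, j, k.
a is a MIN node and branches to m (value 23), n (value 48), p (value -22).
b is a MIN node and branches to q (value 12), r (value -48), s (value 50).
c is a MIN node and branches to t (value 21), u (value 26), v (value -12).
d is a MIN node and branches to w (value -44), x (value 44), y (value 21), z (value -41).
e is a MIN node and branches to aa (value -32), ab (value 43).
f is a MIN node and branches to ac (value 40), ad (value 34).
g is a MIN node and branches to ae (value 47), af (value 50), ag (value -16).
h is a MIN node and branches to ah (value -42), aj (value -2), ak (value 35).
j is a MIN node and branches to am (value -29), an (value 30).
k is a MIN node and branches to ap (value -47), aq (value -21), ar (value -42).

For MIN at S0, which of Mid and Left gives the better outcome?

d (MIN): min(-44, 44, 21, -41) = -44
e (MIN): min(-32, 43) = -32
f (MIN): min(40, 34) = 34
g (MIN): min(47, 50, -16) = -16
Mid (MAX): max(-44, -32, 34, -16) = 34
a (MIN): min(23, 48, -22) = -22
b (MIN): min(12, -48, 50) = -48
c (MIN): min(21, 26, -12) = -12
Left (MAX): max(-22, -48, -12) = -12
MIN prefers the lower value; Mid=34, Left=-12. Left is better since -12 < 34.

Left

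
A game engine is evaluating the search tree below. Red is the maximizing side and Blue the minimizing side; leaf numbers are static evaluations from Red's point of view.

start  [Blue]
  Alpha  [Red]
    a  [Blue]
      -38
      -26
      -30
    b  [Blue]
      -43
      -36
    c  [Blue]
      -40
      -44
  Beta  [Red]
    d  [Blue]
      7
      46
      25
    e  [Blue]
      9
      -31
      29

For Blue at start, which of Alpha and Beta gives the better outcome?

a (Blue): min(-38, -26, -30) = -38
b (Blue): min(-43, -36) = -43
c (Blue): min(-40, -44) = -44
Alpha (Red): max(-38, -43, -44) = -38
d (Blue): min(7, 46, 25) = 7
e (Blue): min(9, -31, 29) = -31
Beta (Red): max(7, -31) = 7
Blue prefers the lower value; Alpha=-38, Beta=7. Alpha is better since -38 < 7.

Alpha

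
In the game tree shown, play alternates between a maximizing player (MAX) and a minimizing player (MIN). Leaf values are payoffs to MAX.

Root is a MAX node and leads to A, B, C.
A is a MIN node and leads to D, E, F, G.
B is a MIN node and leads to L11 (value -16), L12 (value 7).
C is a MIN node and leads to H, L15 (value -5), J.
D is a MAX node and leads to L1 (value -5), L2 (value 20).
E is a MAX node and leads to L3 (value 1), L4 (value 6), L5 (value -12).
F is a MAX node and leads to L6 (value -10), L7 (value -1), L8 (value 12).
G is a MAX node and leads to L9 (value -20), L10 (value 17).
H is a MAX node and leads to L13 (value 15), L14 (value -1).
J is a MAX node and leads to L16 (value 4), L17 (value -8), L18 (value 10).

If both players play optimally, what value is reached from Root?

6

D (MAX): max(-5, 20) = 20
E (MAX): max(1, 6, -12) = 6
F (MAX): max(-10, -1, 12) = 12
G (MAX): max(-20, 17) = 17
A (MIN): min(20, 6, 12, 17) = 6
B (MIN): min(-16, 7) = -16
H (MAX): max(15, -1) = 15
J (MAX): max(4, -8, 10) = 10
C (MIN): min(15, -5, 10) = -5
Root (MAX): max(6, -16, -5) = 6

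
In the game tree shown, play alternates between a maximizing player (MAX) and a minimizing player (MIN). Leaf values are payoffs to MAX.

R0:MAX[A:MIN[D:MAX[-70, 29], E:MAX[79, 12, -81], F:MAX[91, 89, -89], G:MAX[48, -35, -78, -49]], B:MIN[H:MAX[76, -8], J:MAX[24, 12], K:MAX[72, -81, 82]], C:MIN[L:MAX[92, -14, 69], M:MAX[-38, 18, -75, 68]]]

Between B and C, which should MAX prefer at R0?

H (MAX): max(76, -8) = 76
J (MAX): max(24, 12) = 24
K (MAX): max(72, -81, 82) = 82
B (MIN): min(76, 24, 82) = 24
L (MAX): max(92, -14, 69) = 92
M (MAX): max(-38, 18, -75, 68) = 68
C (MIN): min(92, 68) = 68
MAX prefers the higher value; B=24, C=68. C is better since 68 > 24.

C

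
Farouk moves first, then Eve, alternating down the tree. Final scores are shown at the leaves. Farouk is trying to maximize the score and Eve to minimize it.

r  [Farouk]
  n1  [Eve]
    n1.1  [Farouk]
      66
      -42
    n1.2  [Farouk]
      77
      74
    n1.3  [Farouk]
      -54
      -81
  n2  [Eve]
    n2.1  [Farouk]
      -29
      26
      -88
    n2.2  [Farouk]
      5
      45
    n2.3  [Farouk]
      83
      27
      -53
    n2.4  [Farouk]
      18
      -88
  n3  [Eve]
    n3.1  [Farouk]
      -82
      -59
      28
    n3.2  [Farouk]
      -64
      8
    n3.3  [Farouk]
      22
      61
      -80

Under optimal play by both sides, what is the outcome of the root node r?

n1.1 (Farouk): max(66, -42) = 66
n1.2 (Farouk): max(77, 74) = 77
n1.3 (Farouk): max(-54, -81) = -54
n1 (Eve): min(66, 77, -54) = -54
n2.1 (Farouk): max(-29, 26, -88) = 26
n2.2 (Farouk): max(5, 45) = 45
n2.3 (Farouk): max(83, 27, -53) = 83
n2.4 (Farouk): max(18, -88) = 18
n2 (Eve): min(26, 45, 83, 18) = 18
n3.1 (Farouk): max(-82, -59, 28) = 28
n3.2 (Farouk): max(-64, 8) = 8
n3.3 (Farouk): max(22, 61, -80) = 61
n3 (Eve): min(28, 8, 61) = 8
r (Farouk): max(-54, 18, 8) = 18

18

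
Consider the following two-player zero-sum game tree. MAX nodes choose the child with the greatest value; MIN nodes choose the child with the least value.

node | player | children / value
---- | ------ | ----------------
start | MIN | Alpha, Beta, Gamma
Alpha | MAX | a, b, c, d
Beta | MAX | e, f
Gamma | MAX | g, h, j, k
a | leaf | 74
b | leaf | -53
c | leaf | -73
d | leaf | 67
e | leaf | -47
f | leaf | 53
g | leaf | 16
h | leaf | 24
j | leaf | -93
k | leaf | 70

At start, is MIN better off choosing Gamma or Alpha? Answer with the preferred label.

Gamma

Gamma (MAX): max(16, 24, -93, 70) = 70
Alpha (MAX): max(74, -53, -73, 67) = 74
MIN prefers the lower value; Gamma=70, Alpha=74. Gamma is better since 70 < 74.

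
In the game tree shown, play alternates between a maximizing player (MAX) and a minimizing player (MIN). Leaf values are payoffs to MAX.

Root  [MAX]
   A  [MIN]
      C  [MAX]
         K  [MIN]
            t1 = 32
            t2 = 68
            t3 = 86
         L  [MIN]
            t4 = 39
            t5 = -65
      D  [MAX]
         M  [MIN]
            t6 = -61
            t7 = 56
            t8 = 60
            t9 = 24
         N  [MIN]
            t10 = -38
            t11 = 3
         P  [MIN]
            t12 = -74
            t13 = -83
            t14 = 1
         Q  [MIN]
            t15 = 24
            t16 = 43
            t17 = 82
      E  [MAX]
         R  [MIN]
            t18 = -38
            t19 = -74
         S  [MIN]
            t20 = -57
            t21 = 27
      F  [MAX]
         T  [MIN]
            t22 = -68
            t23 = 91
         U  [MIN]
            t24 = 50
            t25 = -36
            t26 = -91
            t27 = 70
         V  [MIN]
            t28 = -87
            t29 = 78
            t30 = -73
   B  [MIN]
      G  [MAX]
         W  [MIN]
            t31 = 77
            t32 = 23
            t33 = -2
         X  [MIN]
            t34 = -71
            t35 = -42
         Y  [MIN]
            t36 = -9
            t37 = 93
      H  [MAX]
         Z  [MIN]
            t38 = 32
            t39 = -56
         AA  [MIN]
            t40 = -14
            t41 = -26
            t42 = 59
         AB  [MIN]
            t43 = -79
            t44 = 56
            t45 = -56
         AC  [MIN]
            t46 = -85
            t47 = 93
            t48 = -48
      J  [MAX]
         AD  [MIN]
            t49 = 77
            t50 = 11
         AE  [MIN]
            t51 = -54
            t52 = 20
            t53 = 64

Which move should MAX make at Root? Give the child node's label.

K (MIN): min(32, 68, 86) = 32
L (MIN): min(39, -65) = -65
C (MAX): max(32, -65) = 32
M (MIN): min(-61, 56, 60, 24) = -61
N (MIN): min(-38, 3) = -38
P (MIN): min(-74, -83, 1) = -83
Q (MIN): min(24, 43, 82) = 24
D (MAX): max(-61, -38, -83, 24) = 24
R (MIN): min(-38, -74) = -74
S (MIN): min(-57, 27) = -57
E (MAX): max(-74, -57) = -57
T (MIN): min(-68, 91) = -68
U (MIN): min(50, -36, -91, 70) = -91
V (MIN): min(-87, 78, -73) = -87
F (MAX): max(-68, -91, -87) = -68
A (MIN): min(32, 24, -57, -68) = -68
W (MIN): min(77, 23, -2) = -2
X (MIN): min(-71, -42) = -71
Y (MIN): min(-9, 93) = -9
G (MAX): max(-2, -71, -9) = -2
Z (MIN): min(32, -56) = -56
AA (MIN): min(-14, -26, 59) = -26
AB (MIN): min(-79, 56, -56) = -79
AC (MIN): min(-85, 93, -48) = -85
H (MAX): max(-56, -26, -79, -85) = -26
AD (MIN): min(77, 11) = 11
AE (MIN): min(-54, 20, 64) = -54
J (MAX): max(11, -54) = 11
B (MIN): min(-2, -26, 11) = -26
Root (MAX): max(-68, -26) = -26
MAX at Root wants the highest of {A=-68, B=-26}, so chooses B.

B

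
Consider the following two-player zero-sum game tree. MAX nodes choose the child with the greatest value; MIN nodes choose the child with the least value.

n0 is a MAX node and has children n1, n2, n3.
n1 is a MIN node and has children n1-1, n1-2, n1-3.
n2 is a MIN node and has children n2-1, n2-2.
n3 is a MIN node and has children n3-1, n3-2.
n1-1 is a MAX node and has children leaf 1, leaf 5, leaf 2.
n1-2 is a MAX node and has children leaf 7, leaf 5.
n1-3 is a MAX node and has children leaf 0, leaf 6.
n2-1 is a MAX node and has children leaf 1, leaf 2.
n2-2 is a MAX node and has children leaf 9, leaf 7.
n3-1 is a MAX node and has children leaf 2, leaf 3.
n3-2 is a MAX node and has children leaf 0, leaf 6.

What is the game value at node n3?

3

n3-1 (MAX): max(2, 3) = 3
n3-2 (MAX): max(0, 6) = 6
n3 (MIN): min(3, 6) = 3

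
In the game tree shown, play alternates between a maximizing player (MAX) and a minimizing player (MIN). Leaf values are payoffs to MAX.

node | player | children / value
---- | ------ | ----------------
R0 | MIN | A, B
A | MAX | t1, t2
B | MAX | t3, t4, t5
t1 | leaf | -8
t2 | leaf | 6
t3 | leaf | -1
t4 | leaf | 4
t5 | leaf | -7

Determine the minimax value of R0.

4

A (MAX): max(-8, 6) = 6
B (MAX): max(-1, 4, -7) = 4
R0 (MIN): min(6, 4) = 4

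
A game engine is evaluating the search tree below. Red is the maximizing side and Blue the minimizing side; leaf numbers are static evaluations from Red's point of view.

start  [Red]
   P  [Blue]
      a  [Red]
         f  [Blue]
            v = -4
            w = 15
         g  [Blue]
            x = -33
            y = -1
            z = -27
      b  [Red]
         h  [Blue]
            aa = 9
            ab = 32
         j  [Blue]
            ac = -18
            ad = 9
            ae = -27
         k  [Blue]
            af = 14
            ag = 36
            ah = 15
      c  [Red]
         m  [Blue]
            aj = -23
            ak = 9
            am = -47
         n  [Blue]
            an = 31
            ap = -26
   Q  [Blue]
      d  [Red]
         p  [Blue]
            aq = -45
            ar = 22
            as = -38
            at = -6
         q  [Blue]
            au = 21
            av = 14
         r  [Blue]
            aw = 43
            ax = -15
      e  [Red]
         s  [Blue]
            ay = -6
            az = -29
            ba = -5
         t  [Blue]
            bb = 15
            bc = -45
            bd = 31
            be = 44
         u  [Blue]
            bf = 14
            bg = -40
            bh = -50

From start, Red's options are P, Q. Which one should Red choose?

P

f (Blue): min(-4, 15) = -4
g (Blue): min(-33, -1, -27) = -33
a (Red): max(-4, -33) = -4
h (Blue): min(9, 32) = 9
j (Blue): min(-18, 9, -27) = -27
k (Blue): min(14, 36, 15) = 14
b (Red): max(9, -27, 14) = 14
m (Blue): min(-23, 9, -47) = -47
n (Blue): min(31, -26) = -26
c (Red): max(-47, -26) = -26
P (Blue): min(-4, 14, -26) = -26
p (Blue): min(-45, 22, -38, -6) = -45
q (Blue): min(21, 14) = 14
r (Blue): min(43, -15) = -15
d (Red): max(-45, 14, -15) = 14
s (Blue): min(-6, -29, -5) = -29
t (Blue): min(15, -45, 31, 44) = -45
u (Blue): min(14, -40, -50) = -50
e (Red): max(-29, -45, -50) = -29
Q (Blue): min(14, -29) = -29
start (Red): max(-26, -29) = -26
Red at start wants the highest of {P=-26, Q=-29}, so chooses P.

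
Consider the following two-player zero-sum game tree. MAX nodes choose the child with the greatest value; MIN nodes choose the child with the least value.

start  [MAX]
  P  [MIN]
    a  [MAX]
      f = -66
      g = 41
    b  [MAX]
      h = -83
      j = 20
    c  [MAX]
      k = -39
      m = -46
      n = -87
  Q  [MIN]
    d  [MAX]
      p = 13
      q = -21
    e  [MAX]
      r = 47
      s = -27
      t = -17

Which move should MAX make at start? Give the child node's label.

Q

a (MAX): max(-66, 41) = 41
b (MAX): max(-83, 20) = 20
c (MAX): max(-39, -46, -87) = -39
P (MIN): min(41, 20, -39) = -39
d (MAX): max(13, -21) = 13
e (MAX): max(47, -27, -17) = 47
Q (MIN): min(13, 47) = 13
start (MAX): max(-39, 13) = 13
MAX at start wants the highest of {P=-39, Q=13}, so chooses Q.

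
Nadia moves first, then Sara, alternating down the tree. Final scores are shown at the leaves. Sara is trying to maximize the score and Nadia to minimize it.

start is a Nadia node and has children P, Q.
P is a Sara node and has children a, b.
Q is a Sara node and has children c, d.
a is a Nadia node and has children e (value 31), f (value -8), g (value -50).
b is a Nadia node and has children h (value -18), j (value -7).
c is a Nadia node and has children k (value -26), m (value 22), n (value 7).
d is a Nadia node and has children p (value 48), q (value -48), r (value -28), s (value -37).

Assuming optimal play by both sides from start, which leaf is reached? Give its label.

k

a (Nadia): min(31, -8, -50) = -50
b (Nadia): min(-18, -7) = -18
P (Sara): max(-50, -18) = -18
c (Nadia): min(-26, 22, 7) = -26
d (Nadia): min(48, -48, -28, -37) = -48
Q (Sara): max(-26, -48) = -26
start (Nadia): min(-18, -26) = -26
At start, Nadia picks Q (lowest: -26).
At Q, Sara picks c (highest: -26).
At c, Nadia picks k (lowest: -26).
Terminal value -26.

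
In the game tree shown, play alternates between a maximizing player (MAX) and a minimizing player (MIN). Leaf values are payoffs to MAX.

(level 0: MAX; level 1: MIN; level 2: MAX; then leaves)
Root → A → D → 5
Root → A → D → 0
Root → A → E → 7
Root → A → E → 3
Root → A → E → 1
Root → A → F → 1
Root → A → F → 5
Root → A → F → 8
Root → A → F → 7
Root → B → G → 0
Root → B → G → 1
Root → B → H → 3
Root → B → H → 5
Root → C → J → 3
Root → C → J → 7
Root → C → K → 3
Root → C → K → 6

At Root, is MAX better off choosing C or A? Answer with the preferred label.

J (MAX): max(3, 7) = 7
K (MAX): max(3, 6) = 6
C (MIN): min(7, 6) = 6
D (MAX): max(5, 0) = 5
E (MAX): max(7, 3, 1) = 7
F (MAX): max(1, 5, 8, 7) = 8
A (MIN): min(5, 7, 8) = 5
MAX prefers the higher value; C=6, A=5. C is better since 6 > 5.

C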